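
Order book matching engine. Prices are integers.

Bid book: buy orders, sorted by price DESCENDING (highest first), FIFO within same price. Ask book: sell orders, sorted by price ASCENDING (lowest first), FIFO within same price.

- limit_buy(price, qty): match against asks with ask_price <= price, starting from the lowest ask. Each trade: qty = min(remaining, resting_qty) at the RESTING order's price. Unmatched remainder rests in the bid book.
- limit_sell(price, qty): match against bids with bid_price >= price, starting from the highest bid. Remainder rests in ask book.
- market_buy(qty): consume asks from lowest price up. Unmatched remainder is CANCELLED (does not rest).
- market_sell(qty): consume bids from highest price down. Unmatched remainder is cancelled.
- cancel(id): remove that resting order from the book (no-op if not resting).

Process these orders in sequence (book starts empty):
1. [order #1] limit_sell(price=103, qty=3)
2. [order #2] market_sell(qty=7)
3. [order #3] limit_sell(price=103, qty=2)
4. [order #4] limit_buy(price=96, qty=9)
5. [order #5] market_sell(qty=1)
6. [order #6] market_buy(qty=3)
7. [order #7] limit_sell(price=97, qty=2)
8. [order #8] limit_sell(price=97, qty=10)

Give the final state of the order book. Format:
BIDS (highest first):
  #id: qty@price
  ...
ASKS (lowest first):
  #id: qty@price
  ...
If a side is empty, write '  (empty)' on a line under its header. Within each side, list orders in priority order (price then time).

After op 1 [order #1] limit_sell(price=103, qty=3): fills=none; bids=[-] asks=[#1:3@103]
After op 2 [order #2] market_sell(qty=7): fills=none; bids=[-] asks=[#1:3@103]
After op 3 [order #3] limit_sell(price=103, qty=2): fills=none; bids=[-] asks=[#1:3@103 #3:2@103]
After op 4 [order #4] limit_buy(price=96, qty=9): fills=none; bids=[#4:9@96] asks=[#1:3@103 #3:2@103]
After op 5 [order #5] market_sell(qty=1): fills=#4x#5:1@96; bids=[#4:8@96] asks=[#1:3@103 #3:2@103]
After op 6 [order #6] market_buy(qty=3): fills=#6x#1:3@103; bids=[#4:8@96] asks=[#3:2@103]
After op 7 [order #7] limit_sell(price=97, qty=2): fills=none; bids=[#4:8@96] asks=[#7:2@97 #3:2@103]
After op 8 [order #8] limit_sell(price=97, qty=10): fills=none; bids=[#4:8@96] asks=[#7:2@97 #8:10@97 #3:2@103]

Answer: BIDS (highest first):
  #4: 8@96
ASKS (lowest first):
  #7: 2@97
  #8: 10@97
  #3: 2@103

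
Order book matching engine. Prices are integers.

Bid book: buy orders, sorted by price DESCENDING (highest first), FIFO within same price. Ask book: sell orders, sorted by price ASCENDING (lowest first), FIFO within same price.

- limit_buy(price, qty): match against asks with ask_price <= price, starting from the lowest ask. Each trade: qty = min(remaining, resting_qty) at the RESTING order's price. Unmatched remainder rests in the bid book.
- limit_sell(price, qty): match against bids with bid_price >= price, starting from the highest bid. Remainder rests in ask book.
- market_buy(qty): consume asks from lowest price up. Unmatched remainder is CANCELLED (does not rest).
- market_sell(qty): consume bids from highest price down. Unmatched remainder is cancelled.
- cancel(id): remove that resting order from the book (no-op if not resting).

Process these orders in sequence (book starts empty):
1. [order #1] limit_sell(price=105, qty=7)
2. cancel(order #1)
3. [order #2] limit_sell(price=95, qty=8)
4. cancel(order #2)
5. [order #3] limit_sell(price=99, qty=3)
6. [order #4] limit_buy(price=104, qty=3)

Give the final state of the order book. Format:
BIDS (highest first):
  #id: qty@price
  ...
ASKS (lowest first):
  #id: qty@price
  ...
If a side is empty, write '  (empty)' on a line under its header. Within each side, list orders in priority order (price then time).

Answer: BIDS (highest first):
  (empty)
ASKS (lowest first):
  (empty)

Derivation:
After op 1 [order #1] limit_sell(price=105, qty=7): fills=none; bids=[-] asks=[#1:7@105]
After op 2 cancel(order #1): fills=none; bids=[-] asks=[-]
After op 3 [order #2] limit_sell(price=95, qty=8): fills=none; bids=[-] asks=[#2:8@95]
After op 4 cancel(order #2): fills=none; bids=[-] asks=[-]
After op 5 [order #3] limit_sell(price=99, qty=3): fills=none; bids=[-] asks=[#3:3@99]
After op 6 [order #4] limit_buy(price=104, qty=3): fills=#4x#3:3@99; bids=[-] asks=[-]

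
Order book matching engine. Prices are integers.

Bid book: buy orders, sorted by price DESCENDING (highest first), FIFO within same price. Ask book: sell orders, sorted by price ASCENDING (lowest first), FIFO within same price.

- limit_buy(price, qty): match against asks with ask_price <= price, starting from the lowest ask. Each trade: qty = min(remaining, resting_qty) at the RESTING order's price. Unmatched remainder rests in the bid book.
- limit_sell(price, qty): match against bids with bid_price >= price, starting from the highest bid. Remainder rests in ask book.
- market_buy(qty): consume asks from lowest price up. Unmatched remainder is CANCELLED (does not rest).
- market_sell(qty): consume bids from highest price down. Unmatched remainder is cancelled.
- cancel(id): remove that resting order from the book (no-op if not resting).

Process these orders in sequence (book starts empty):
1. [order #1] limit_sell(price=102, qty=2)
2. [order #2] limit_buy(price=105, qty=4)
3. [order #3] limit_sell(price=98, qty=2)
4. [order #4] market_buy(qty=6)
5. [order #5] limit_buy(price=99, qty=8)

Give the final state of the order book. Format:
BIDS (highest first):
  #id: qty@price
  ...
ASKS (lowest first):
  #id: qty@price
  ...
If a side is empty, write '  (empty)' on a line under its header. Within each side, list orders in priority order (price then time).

After op 1 [order #1] limit_sell(price=102, qty=2): fills=none; bids=[-] asks=[#1:2@102]
After op 2 [order #2] limit_buy(price=105, qty=4): fills=#2x#1:2@102; bids=[#2:2@105] asks=[-]
After op 3 [order #3] limit_sell(price=98, qty=2): fills=#2x#3:2@105; bids=[-] asks=[-]
After op 4 [order #4] market_buy(qty=6): fills=none; bids=[-] asks=[-]
After op 5 [order #5] limit_buy(price=99, qty=8): fills=none; bids=[#5:8@99] asks=[-]

Answer: BIDS (highest first):
  #5: 8@99
ASKS (lowest first):
  (empty)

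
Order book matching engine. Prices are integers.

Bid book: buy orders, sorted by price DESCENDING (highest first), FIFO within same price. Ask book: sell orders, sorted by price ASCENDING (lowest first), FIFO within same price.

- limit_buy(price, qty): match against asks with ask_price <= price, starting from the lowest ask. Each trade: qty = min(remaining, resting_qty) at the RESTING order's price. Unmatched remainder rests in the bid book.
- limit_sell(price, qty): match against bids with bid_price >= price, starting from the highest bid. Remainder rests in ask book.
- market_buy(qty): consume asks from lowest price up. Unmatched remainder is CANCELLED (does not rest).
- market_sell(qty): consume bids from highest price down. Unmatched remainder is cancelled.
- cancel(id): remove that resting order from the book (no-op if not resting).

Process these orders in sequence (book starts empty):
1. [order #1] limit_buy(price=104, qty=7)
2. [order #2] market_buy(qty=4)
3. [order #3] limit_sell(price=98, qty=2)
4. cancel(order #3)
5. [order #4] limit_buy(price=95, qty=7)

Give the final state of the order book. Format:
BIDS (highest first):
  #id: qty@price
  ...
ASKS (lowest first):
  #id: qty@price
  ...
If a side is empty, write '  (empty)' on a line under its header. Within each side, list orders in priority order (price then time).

Answer: BIDS (highest first):
  #1: 5@104
  #4: 7@95
ASKS (lowest first):
  (empty)

Derivation:
After op 1 [order #1] limit_buy(price=104, qty=7): fills=none; bids=[#1:7@104] asks=[-]
After op 2 [order #2] market_buy(qty=4): fills=none; bids=[#1:7@104] asks=[-]
After op 3 [order #3] limit_sell(price=98, qty=2): fills=#1x#3:2@104; bids=[#1:5@104] asks=[-]
After op 4 cancel(order #3): fills=none; bids=[#1:5@104] asks=[-]
After op 5 [order #4] limit_buy(price=95, qty=7): fills=none; bids=[#1:5@104 #4:7@95] asks=[-]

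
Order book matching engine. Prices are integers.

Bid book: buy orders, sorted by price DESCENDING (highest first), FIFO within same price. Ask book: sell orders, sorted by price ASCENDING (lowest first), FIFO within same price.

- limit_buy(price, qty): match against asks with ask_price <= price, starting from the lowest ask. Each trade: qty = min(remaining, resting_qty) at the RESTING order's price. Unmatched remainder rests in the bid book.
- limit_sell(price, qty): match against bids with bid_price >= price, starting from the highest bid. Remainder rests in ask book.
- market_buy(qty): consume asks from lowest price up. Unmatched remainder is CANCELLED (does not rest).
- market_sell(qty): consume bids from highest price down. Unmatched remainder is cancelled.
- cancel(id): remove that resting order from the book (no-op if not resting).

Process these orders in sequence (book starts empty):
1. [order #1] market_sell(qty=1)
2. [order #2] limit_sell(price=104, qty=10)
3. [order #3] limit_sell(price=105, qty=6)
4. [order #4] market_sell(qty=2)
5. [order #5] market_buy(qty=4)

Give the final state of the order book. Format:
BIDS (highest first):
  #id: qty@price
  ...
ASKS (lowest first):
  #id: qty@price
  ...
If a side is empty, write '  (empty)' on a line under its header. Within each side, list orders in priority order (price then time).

After op 1 [order #1] market_sell(qty=1): fills=none; bids=[-] asks=[-]
After op 2 [order #2] limit_sell(price=104, qty=10): fills=none; bids=[-] asks=[#2:10@104]
After op 3 [order #3] limit_sell(price=105, qty=6): fills=none; bids=[-] asks=[#2:10@104 #3:6@105]
After op 4 [order #4] market_sell(qty=2): fills=none; bids=[-] asks=[#2:10@104 #3:6@105]
After op 5 [order #5] market_buy(qty=4): fills=#5x#2:4@104; bids=[-] asks=[#2:6@104 #3:6@105]

Answer: BIDS (highest first):
  (empty)
ASKS (lowest first):
  #2: 6@104
  #3: 6@105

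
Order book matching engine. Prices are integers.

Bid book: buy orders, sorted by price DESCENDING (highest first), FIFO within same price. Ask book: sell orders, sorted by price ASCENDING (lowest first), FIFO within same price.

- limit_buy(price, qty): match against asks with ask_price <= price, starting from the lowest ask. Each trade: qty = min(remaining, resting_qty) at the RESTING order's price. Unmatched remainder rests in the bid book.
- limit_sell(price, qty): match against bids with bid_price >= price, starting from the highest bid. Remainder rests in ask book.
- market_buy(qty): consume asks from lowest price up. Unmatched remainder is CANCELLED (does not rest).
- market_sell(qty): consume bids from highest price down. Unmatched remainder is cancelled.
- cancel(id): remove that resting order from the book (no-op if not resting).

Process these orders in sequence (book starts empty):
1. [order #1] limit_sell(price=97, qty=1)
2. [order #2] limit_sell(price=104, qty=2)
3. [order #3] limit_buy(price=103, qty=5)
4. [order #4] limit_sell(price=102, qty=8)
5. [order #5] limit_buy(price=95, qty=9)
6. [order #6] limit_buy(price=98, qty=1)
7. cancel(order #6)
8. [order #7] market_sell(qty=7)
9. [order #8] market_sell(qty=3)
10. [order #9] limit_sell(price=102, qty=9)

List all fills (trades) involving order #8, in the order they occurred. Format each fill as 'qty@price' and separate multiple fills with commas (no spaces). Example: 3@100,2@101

Answer: 2@95

Derivation:
After op 1 [order #1] limit_sell(price=97, qty=1): fills=none; bids=[-] asks=[#1:1@97]
After op 2 [order #2] limit_sell(price=104, qty=2): fills=none; bids=[-] asks=[#1:1@97 #2:2@104]
After op 3 [order #3] limit_buy(price=103, qty=5): fills=#3x#1:1@97; bids=[#3:4@103] asks=[#2:2@104]
After op 4 [order #4] limit_sell(price=102, qty=8): fills=#3x#4:4@103; bids=[-] asks=[#4:4@102 #2:2@104]
After op 5 [order #5] limit_buy(price=95, qty=9): fills=none; bids=[#5:9@95] asks=[#4:4@102 #2:2@104]
After op 6 [order #6] limit_buy(price=98, qty=1): fills=none; bids=[#6:1@98 #5:9@95] asks=[#4:4@102 #2:2@104]
After op 7 cancel(order #6): fills=none; bids=[#5:9@95] asks=[#4:4@102 #2:2@104]
After op 8 [order #7] market_sell(qty=7): fills=#5x#7:7@95; bids=[#5:2@95] asks=[#4:4@102 #2:2@104]
After op 9 [order #8] market_sell(qty=3): fills=#5x#8:2@95; bids=[-] asks=[#4:4@102 #2:2@104]
After op 10 [order #9] limit_sell(price=102, qty=9): fills=none; bids=[-] asks=[#4:4@102 #9:9@102 #2:2@104]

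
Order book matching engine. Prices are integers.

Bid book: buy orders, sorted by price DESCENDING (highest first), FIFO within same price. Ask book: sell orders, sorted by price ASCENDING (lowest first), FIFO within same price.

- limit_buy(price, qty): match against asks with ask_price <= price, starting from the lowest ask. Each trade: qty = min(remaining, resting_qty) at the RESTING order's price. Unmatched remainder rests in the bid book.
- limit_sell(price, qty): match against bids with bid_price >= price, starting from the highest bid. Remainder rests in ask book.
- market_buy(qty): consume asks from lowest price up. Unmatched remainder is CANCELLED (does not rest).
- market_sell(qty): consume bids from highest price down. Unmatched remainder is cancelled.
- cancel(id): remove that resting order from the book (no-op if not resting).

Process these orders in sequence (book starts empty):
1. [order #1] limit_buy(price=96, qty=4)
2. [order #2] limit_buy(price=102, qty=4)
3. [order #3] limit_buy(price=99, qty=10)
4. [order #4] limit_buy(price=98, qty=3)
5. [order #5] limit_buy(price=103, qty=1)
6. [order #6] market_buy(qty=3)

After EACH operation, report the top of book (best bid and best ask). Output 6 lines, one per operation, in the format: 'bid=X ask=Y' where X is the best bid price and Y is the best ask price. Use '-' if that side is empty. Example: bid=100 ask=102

After op 1 [order #1] limit_buy(price=96, qty=4): fills=none; bids=[#1:4@96] asks=[-]
After op 2 [order #2] limit_buy(price=102, qty=4): fills=none; bids=[#2:4@102 #1:4@96] asks=[-]
After op 3 [order #3] limit_buy(price=99, qty=10): fills=none; bids=[#2:4@102 #3:10@99 #1:4@96] asks=[-]
After op 4 [order #4] limit_buy(price=98, qty=3): fills=none; bids=[#2:4@102 #3:10@99 #4:3@98 #1:4@96] asks=[-]
After op 5 [order #5] limit_buy(price=103, qty=1): fills=none; bids=[#5:1@103 #2:4@102 #3:10@99 #4:3@98 #1:4@96] asks=[-]
After op 6 [order #6] market_buy(qty=3): fills=none; bids=[#5:1@103 #2:4@102 #3:10@99 #4:3@98 #1:4@96] asks=[-]

Answer: bid=96 ask=-
bid=102 ask=-
bid=102 ask=-
bid=102 ask=-
bid=103 ask=-
bid=103 ask=-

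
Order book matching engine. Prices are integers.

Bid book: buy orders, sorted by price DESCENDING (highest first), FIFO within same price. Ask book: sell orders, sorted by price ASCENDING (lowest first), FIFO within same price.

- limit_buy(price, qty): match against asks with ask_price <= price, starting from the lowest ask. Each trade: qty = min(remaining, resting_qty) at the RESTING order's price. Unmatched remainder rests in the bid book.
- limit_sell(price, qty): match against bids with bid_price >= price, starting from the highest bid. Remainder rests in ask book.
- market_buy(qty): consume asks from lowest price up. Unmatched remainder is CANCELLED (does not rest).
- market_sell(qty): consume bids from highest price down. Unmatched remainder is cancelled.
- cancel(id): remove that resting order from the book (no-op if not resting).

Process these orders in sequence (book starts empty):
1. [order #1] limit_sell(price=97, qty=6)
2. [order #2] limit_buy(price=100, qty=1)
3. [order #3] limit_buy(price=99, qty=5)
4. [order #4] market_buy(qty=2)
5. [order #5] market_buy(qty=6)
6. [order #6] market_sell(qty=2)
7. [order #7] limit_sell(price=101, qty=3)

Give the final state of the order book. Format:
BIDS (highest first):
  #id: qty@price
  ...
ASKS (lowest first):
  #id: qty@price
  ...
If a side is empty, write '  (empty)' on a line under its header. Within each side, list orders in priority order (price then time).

Answer: BIDS (highest first):
  (empty)
ASKS (lowest first):
  #7: 3@101

Derivation:
After op 1 [order #1] limit_sell(price=97, qty=6): fills=none; bids=[-] asks=[#1:6@97]
After op 2 [order #2] limit_buy(price=100, qty=1): fills=#2x#1:1@97; bids=[-] asks=[#1:5@97]
After op 3 [order #3] limit_buy(price=99, qty=5): fills=#3x#1:5@97; bids=[-] asks=[-]
After op 4 [order #4] market_buy(qty=2): fills=none; bids=[-] asks=[-]
After op 5 [order #5] market_buy(qty=6): fills=none; bids=[-] asks=[-]
After op 6 [order #6] market_sell(qty=2): fills=none; bids=[-] asks=[-]
After op 7 [order #7] limit_sell(price=101, qty=3): fills=none; bids=[-] asks=[#7:3@101]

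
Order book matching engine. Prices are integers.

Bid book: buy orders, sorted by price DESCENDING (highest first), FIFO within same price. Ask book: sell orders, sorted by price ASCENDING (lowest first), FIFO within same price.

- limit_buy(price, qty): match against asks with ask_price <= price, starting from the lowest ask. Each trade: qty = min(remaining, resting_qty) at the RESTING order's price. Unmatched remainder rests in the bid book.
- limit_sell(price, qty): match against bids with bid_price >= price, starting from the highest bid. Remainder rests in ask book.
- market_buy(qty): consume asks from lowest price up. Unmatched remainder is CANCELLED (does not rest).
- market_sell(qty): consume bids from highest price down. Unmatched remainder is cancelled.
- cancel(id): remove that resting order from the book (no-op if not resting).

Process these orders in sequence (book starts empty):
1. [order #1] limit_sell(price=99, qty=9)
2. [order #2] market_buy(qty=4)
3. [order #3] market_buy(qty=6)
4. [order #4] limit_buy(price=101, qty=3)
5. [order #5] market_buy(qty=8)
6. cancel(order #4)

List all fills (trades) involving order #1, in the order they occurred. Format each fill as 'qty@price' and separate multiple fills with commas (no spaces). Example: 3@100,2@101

After op 1 [order #1] limit_sell(price=99, qty=9): fills=none; bids=[-] asks=[#1:9@99]
After op 2 [order #2] market_buy(qty=4): fills=#2x#1:4@99; bids=[-] asks=[#1:5@99]
After op 3 [order #3] market_buy(qty=6): fills=#3x#1:5@99; bids=[-] asks=[-]
After op 4 [order #4] limit_buy(price=101, qty=3): fills=none; bids=[#4:3@101] asks=[-]
After op 5 [order #5] market_buy(qty=8): fills=none; bids=[#4:3@101] asks=[-]
After op 6 cancel(order #4): fills=none; bids=[-] asks=[-]

Answer: 4@99,5@99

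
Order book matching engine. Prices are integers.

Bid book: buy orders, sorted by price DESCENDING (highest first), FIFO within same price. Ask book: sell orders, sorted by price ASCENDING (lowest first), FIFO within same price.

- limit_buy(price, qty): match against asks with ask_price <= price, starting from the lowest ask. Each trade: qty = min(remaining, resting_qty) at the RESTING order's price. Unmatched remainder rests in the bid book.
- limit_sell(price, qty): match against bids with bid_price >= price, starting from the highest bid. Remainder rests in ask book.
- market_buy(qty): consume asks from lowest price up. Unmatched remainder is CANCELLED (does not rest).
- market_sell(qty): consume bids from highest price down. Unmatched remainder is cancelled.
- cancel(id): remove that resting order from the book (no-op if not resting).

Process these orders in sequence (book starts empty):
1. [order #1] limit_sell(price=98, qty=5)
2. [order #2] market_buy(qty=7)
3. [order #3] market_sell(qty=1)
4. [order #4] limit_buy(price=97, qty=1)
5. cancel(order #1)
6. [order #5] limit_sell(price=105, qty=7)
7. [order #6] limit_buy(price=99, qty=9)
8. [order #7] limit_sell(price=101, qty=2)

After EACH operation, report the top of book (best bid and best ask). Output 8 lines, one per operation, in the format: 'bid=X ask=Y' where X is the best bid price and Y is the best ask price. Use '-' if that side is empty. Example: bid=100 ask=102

Answer: bid=- ask=98
bid=- ask=-
bid=- ask=-
bid=97 ask=-
bid=97 ask=-
bid=97 ask=105
bid=99 ask=105
bid=99 ask=101

Derivation:
After op 1 [order #1] limit_sell(price=98, qty=5): fills=none; bids=[-] asks=[#1:5@98]
After op 2 [order #2] market_buy(qty=7): fills=#2x#1:5@98; bids=[-] asks=[-]
After op 3 [order #3] market_sell(qty=1): fills=none; bids=[-] asks=[-]
After op 4 [order #4] limit_buy(price=97, qty=1): fills=none; bids=[#4:1@97] asks=[-]
After op 5 cancel(order #1): fills=none; bids=[#4:1@97] asks=[-]
After op 6 [order #5] limit_sell(price=105, qty=7): fills=none; bids=[#4:1@97] asks=[#5:7@105]
After op 7 [order #6] limit_buy(price=99, qty=9): fills=none; bids=[#6:9@99 #4:1@97] asks=[#5:7@105]
After op 8 [order #7] limit_sell(price=101, qty=2): fills=none; bids=[#6:9@99 #4:1@97] asks=[#7:2@101 #5:7@105]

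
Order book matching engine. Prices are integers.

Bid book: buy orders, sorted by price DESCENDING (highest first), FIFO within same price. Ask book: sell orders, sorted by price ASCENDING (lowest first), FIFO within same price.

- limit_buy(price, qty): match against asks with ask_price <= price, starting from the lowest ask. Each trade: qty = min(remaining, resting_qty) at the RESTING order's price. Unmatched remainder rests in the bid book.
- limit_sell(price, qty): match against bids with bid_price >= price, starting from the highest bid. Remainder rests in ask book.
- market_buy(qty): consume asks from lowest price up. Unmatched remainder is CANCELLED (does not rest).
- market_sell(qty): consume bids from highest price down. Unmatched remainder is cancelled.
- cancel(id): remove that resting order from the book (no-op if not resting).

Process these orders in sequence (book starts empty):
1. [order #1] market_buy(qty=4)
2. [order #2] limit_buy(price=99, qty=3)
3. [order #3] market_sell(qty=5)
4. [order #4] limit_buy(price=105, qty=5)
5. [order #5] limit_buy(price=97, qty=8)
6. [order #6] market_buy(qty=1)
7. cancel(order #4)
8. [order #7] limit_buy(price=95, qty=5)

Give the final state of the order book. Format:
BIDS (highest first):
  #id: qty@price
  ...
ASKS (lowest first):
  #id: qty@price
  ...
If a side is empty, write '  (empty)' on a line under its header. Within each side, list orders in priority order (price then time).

After op 1 [order #1] market_buy(qty=4): fills=none; bids=[-] asks=[-]
After op 2 [order #2] limit_buy(price=99, qty=3): fills=none; bids=[#2:3@99] asks=[-]
After op 3 [order #3] market_sell(qty=5): fills=#2x#3:3@99; bids=[-] asks=[-]
After op 4 [order #4] limit_buy(price=105, qty=5): fills=none; bids=[#4:5@105] asks=[-]
After op 5 [order #5] limit_buy(price=97, qty=8): fills=none; bids=[#4:5@105 #5:8@97] asks=[-]
After op 6 [order #6] market_buy(qty=1): fills=none; bids=[#4:5@105 #5:8@97] asks=[-]
After op 7 cancel(order #4): fills=none; bids=[#5:8@97] asks=[-]
After op 8 [order #7] limit_buy(price=95, qty=5): fills=none; bids=[#5:8@97 #7:5@95] asks=[-]

Answer: BIDS (highest first):
  #5: 8@97
  #7: 5@95
ASKS (lowest first):
  (empty)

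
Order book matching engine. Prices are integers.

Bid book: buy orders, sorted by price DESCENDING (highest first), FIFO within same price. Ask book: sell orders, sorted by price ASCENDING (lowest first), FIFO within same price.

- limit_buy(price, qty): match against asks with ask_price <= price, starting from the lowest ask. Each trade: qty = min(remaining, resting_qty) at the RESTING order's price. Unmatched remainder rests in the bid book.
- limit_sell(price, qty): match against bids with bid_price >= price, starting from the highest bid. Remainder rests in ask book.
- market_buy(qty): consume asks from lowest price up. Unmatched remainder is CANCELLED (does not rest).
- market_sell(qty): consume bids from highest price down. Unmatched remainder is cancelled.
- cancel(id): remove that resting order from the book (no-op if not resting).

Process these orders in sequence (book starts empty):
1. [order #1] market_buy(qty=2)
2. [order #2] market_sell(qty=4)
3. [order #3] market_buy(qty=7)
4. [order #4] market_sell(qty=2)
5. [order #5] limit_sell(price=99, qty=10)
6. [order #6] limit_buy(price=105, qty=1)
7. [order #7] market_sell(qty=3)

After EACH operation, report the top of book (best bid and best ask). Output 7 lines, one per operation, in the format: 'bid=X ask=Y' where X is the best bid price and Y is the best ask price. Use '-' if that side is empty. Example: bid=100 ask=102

After op 1 [order #1] market_buy(qty=2): fills=none; bids=[-] asks=[-]
After op 2 [order #2] market_sell(qty=4): fills=none; bids=[-] asks=[-]
After op 3 [order #3] market_buy(qty=7): fills=none; bids=[-] asks=[-]
After op 4 [order #4] market_sell(qty=2): fills=none; bids=[-] asks=[-]
After op 5 [order #5] limit_sell(price=99, qty=10): fills=none; bids=[-] asks=[#5:10@99]
After op 6 [order #6] limit_buy(price=105, qty=1): fills=#6x#5:1@99; bids=[-] asks=[#5:9@99]
After op 7 [order #7] market_sell(qty=3): fills=none; bids=[-] asks=[#5:9@99]

Answer: bid=- ask=-
bid=- ask=-
bid=- ask=-
bid=- ask=-
bid=- ask=99
bid=- ask=99
bid=- ask=99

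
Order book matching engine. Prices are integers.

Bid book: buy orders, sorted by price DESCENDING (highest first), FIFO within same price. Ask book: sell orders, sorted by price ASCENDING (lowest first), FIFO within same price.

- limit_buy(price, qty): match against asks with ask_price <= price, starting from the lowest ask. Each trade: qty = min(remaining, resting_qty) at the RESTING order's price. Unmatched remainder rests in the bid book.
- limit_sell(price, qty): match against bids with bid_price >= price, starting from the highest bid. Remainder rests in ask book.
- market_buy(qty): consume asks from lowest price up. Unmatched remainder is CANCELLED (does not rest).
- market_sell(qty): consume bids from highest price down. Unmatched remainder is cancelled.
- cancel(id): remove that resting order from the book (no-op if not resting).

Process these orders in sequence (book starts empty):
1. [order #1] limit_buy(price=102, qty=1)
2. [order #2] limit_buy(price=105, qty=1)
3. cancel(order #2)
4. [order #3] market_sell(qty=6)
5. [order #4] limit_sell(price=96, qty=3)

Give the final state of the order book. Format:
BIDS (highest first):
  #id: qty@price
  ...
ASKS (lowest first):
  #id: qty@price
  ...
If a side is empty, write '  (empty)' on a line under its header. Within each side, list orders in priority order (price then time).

Answer: BIDS (highest first):
  (empty)
ASKS (lowest first):
  #4: 3@96

Derivation:
After op 1 [order #1] limit_buy(price=102, qty=1): fills=none; bids=[#1:1@102] asks=[-]
After op 2 [order #2] limit_buy(price=105, qty=1): fills=none; bids=[#2:1@105 #1:1@102] asks=[-]
After op 3 cancel(order #2): fills=none; bids=[#1:1@102] asks=[-]
After op 4 [order #3] market_sell(qty=6): fills=#1x#3:1@102; bids=[-] asks=[-]
After op 5 [order #4] limit_sell(price=96, qty=3): fills=none; bids=[-] asks=[#4:3@96]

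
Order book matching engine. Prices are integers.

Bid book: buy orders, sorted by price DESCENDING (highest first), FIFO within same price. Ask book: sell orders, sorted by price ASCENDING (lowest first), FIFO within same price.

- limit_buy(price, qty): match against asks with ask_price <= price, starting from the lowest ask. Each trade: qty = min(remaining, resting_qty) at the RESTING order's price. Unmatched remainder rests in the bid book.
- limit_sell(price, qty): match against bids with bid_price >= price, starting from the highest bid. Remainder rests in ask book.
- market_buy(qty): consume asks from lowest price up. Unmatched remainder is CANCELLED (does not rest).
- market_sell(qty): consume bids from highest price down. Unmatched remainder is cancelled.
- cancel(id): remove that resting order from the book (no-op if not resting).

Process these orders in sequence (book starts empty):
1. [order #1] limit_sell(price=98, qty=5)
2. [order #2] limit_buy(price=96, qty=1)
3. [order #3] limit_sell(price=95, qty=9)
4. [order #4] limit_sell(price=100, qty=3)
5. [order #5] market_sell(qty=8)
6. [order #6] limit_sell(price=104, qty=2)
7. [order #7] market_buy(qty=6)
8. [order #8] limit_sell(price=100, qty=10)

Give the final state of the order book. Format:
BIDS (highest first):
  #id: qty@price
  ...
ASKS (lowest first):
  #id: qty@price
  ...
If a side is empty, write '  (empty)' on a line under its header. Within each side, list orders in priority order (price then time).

Answer: BIDS (highest first):
  (empty)
ASKS (lowest first):
  #3: 2@95
  #1: 5@98
  #4: 3@100
  #8: 10@100
  #6: 2@104

Derivation:
After op 1 [order #1] limit_sell(price=98, qty=5): fills=none; bids=[-] asks=[#1:5@98]
After op 2 [order #2] limit_buy(price=96, qty=1): fills=none; bids=[#2:1@96] asks=[#1:5@98]
After op 3 [order #3] limit_sell(price=95, qty=9): fills=#2x#3:1@96; bids=[-] asks=[#3:8@95 #1:5@98]
After op 4 [order #4] limit_sell(price=100, qty=3): fills=none; bids=[-] asks=[#3:8@95 #1:5@98 #4:3@100]
After op 5 [order #5] market_sell(qty=8): fills=none; bids=[-] asks=[#3:8@95 #1:5@98 #4:3@100]
After op 6 [order #6] limit_sell(price=104, qty=2): fills=none; bids=[-] asks=[#3:8@95 #1:5@98 #4:3@100 #6:2@104]
After op 7 [order #7] market_buy(qty=6): fills=#7x#3:6@95; bids=[-] asks=[#3:2@95 #1:5@98 #4:3@100 #6:2@104]
After op 8 [order #8] limit_sell(price=100, qty=10): fills=none; bids=[-] asks=[#3:2@95 #1:5@98 #4:3@100 #8:10@100 #6:2@104]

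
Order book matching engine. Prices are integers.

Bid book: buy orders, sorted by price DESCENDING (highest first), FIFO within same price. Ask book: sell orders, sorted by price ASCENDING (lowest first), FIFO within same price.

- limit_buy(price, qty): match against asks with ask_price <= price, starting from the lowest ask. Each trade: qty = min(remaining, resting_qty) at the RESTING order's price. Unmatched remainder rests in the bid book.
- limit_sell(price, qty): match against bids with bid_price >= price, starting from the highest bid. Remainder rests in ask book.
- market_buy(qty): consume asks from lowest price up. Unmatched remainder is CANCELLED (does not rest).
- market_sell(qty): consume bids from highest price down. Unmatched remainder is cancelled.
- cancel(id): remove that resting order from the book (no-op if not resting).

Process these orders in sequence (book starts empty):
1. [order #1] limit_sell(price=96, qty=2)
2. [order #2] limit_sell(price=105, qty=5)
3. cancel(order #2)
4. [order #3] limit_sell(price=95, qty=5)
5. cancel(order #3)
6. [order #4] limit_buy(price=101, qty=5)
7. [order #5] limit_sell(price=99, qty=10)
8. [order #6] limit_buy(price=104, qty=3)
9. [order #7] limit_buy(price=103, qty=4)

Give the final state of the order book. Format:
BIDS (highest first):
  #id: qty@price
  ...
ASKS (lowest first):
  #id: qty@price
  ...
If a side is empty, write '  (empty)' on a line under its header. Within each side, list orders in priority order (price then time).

Answer: BIDS (highest first):
  (empty)
ASKS (lowest first):
  (empty)

Derivation:
After op 1 [order #1] limit_sell(price=96, qty=2): fills=none; bids=[-] asks=[#1:2@96]
After op 2 [order #2] limit_sell(price=105, qty=5): fills=none; bids=[-] asks=[#1:2@96 #2:5@105]
After op 3 cancel(order #2): fills=none; bids=[-] asks=[#1:2@96]
After op 4 [order #3] limit_sell(price=95, qty=5): fills=none; bids=[-] asks=[#3:5@95 #1:2@96]
After op 5 cancel(order #3): fills=none; bids=[-] asks=[#1:2@96]
After op 6 [order #4] limit_buy(price=101, qty=5): fills=#4x#1:2@96; bids=[#4:3@101] asks=[-]
After op 7 [order #5] limit_sell(price=99, qty=10): fills=#4x#5:3@101; bids=[-] asks=[#5:7@99]
After op 8 [order #6] limit_buy(price=104, qty=3): fills=#6x#5:3@99; bids=[-] asks=[#5:4@99]
After op 9 [order #7] limit_buy(price=103, qty=4): fills=#7x#5:4@99; bids=[-] asks=[-]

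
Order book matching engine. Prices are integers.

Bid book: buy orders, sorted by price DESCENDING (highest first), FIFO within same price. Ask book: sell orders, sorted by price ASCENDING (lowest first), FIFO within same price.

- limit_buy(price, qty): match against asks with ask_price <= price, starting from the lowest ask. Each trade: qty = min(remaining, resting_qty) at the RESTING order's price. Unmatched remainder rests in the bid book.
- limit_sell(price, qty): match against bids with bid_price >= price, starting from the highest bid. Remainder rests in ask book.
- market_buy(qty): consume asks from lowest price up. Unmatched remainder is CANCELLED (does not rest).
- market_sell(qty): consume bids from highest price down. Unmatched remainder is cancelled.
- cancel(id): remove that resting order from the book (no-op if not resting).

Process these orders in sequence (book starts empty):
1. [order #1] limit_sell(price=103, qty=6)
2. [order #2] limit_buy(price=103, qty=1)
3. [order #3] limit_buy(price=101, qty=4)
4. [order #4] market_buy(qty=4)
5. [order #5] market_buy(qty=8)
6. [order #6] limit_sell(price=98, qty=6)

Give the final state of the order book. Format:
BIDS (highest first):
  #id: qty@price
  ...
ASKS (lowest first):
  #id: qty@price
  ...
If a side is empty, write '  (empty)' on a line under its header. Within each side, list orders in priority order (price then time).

Answer: BIDS (highest first):
  (empty)
ASKS (lowest first):
  #6: 2@98

Derivation:
After op 1 [order #1] limit_sell(price=103, qty=6): fills=none; bids=[-] asks=[#1:6@103]
After op 2 [order #2] limit_buy(price=103, qty=1): fills=#2x#1:1@103; bids=[-] asks=[#1:5@103]
After op 3 [order #3] limit_buy(price=101, qty=4): fills=none; bids=[#3:4@101] asks=[#1:5@103]
After op 4 [order #4] market_buy(qty=4): fills=#4x#1:4@103; bids=[#3:4@101] asks=[#1:1@103]
After op 5 [order #5] market_buy(qty=8): fills=#5x#1:1@103; bids=[#3:4@101] asks=[-]
After op 6 [order #6] limit_sell(price=98, qty=6): fills=#3x#6:4@101; bids=[-] asks=[#6:2@98]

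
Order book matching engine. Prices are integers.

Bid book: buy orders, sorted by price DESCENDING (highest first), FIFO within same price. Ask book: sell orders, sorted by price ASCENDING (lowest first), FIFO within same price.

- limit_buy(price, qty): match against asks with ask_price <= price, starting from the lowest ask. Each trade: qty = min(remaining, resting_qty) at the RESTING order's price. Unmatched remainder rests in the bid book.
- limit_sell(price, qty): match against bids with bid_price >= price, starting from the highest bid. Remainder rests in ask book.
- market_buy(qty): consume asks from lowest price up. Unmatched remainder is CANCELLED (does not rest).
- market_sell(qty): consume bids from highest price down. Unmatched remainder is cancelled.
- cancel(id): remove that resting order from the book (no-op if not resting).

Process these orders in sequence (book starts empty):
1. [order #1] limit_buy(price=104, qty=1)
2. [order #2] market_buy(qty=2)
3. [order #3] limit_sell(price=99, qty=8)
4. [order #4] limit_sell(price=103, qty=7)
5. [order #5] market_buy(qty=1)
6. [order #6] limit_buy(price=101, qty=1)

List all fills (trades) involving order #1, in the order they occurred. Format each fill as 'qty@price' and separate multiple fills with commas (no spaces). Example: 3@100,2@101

After op 1 [order #1] limit_buy(price=104, qty=1): fills=none; bids=[#1:1@104] asks=[-]
After op 2 [order #2] market_buy(qty=2): fills=none; bids=[#1:1@104] asks=[-]
After op 3 [order #3] limit_sell(price=99, qty=8): fills=#1x#3:1@104; bids=[-] asks=[#3:7@99]
After op 4 [order #4] limit_sell(price=103, qty=7): fills=none; bids=[-] asks=[#3:7@99 #4:7@103]
After op 5 [order #5] market_buy(qty=1): fills=#5x#3:1@99; bids=[-] asks=[#3:6@99 #4:7@103]
After op 6 [order #6] limit_buy(price=101, qty=1): fills=#6x#3:1@99; bids=[-] asks=[#3:5@99 #4:7@103]

Answer: 1@104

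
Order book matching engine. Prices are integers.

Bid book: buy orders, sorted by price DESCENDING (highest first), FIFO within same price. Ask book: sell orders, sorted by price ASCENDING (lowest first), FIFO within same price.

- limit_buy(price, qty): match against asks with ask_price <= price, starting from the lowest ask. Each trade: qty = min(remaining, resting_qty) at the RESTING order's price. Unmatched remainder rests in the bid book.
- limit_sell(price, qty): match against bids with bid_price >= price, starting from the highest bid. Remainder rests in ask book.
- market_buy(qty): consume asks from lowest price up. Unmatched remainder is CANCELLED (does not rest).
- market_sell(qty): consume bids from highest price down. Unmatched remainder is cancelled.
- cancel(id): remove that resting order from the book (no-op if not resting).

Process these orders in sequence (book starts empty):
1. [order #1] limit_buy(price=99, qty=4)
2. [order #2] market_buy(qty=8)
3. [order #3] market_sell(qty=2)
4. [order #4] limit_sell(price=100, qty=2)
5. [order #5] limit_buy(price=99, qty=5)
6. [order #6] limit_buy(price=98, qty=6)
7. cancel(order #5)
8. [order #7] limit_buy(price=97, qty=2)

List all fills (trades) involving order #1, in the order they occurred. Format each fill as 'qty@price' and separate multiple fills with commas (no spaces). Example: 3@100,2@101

Answer: 2@99

Derivation:
After op 1 [order #1] limit_buy(price=99, qty=4): fills=none; bids=[#1:4@99] asks=[-]
After op 2 [order #2] market_buy(qty=8): fills=none; bids=[#1:4@99] asks=[-]
After op 3 [order #3] market_sell(qty=2): fills=#1x#3:2@99; bids=[#1:2@99] asks=[-]
After op 4 [order #4] limit_sell(price=100, qty=2): fills=none; bids=[#1:2@99] asks=[#4:2@100]
After op 5 [order #5] limit_buy(price=99, qty=5): fills=none; bids=[#1:2@99 #5:5@99] asks=[#4:2@100]
After op 6 [order #6] limit_buy(price=98, qty=6): fills=none; bids=[#1:2@99 #5:5@99 #6:6@98] asks=[#4:2@100]
After op 7 cancel(order #5): fills=none; bids=[#1:2@99 #6:6@98] asks=[#4:2@100]
After op 8 [order #7] limit_buy(price=97, qty=2): fills=none; bids=[#1:2@99 #6:6@98 #7:2@97] asks=[#4:2@100]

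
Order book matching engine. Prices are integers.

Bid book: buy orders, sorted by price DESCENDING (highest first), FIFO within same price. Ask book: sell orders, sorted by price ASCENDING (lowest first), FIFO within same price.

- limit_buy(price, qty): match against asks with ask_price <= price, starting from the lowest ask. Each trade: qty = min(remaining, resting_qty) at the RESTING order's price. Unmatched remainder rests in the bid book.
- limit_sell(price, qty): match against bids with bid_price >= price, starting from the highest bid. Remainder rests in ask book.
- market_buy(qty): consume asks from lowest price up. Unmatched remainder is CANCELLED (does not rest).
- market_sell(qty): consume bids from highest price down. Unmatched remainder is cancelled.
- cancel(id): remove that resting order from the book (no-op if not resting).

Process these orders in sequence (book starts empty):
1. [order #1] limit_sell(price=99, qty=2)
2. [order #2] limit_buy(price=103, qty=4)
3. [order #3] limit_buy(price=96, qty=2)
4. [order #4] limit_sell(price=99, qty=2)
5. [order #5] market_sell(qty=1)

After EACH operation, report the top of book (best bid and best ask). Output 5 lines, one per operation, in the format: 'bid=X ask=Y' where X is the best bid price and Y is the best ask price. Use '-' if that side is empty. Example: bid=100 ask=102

After op 1 [order #1] limit_sell(price=99, qty=2): fills=none; bids=[-] asks=[#1:2@99]
After op 2 [order #2] limit_buy(price=103, qty=4): fills=#2x#1:2@99; bids=[#2:2@103] asks=[-]
After op 3 [order #3] limit_buy(price=96, qty=2): fills=none; bids=[#2:2@103 #3:2@96] asks=[-]
After op 4 [order #4] limit_sell(price=99, qty=2): fills=#2x#4:2@103; bids=[#3:2@96] asks=[-]
After op 5 [order #5] market_sell(qty=1): fills=#3x#5:1@96; bids=[#3:1@96] asks=[-]

Answer: bid=- ask=99
bid=103 ask=-
bid=103 ask=-
bid=96 ask=-
bid=96 ask=-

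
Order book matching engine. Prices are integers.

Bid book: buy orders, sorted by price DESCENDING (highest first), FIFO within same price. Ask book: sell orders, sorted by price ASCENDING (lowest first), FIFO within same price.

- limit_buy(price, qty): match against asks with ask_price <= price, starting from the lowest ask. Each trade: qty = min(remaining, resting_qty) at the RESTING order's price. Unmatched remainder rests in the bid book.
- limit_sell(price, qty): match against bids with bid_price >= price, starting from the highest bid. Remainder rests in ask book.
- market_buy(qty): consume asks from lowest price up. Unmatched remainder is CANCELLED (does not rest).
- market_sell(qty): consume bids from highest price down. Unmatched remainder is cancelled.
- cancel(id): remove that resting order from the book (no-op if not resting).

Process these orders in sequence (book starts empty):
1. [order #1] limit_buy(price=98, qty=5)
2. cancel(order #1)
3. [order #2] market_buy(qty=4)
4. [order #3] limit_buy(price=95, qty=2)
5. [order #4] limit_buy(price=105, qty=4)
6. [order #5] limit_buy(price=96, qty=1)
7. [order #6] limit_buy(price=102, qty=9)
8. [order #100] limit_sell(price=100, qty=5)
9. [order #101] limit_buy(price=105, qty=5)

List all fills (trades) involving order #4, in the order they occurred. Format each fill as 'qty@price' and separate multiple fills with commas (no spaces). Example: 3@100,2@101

Answer: 4@105

Derivation:
After op 1 [order #1] limit_buy(price=98, qty=5): fills=none; bids=[#1:5@98] asks=[-]
After op 2 cancel(order #1): fills=none; bids=[-] asks=[-]
After op 3 [order #2] market_buy(qty=4): fills=none; bids=[-] asks=[-]
After op 4 [order #3] limit_buy(price=95, qty=2): fills=none; bids=[#3:2@95] asks=[-]
After op 5 [order #4] limit_buy(price=105, qty=4): fills=none; bids=[#4:4@105 #3:2@95] asks=[-]
After op 6 [order #5] limit_buy(price=96, qty=1): fills=none; bids=[#4:4@105 #5:1@96 #3:2@95] asks=[-]
After op 7 [order #6] limit_buy(price=102, qty=9): fills=none; bids=[#4:4@105 #6:9@102 #5:1@96 #3:2@95] asks=[-]
After op 8 [order #100] limit_sell(price=100, qty=5): fills=#4x#100:4@105 #6x#100:1@102; bids=[#6:8@102 #5:1@96 #3:2@95] asks=[-]
After op 9 [order #101] limit_buy(price=105, qty=5): fills=none; bids=[#101:5@105 #6:8@102 #5:1@96 #3:2@95] asks=[-]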